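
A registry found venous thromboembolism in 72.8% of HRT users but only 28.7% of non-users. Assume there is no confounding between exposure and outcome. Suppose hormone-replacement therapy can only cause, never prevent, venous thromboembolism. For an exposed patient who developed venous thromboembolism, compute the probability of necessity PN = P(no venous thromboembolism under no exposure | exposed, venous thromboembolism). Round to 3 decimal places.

PN ≈ 0.606

p₁ = 0.728, p₀ = 0.287.
Under exogeneity and monotonicity, PN = (p₁ − p₀) / p₁.
PN = (0.728 − 0.287) / 0.728 = 0.441 / 0.728 ≈ 0.6058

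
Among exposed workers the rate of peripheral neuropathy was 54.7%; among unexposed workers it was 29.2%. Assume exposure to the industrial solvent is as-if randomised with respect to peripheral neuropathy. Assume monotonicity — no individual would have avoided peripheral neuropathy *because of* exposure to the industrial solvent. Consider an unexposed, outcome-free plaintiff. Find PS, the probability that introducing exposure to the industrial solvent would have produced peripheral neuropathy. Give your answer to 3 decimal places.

PS ≈ 0.360

p₁ = 0.547, p₀ = 0.292.
Under exogeneity and monotonicity, PS = (p₁ − p₀) / (1 − p₀).
PS = (0.547 − 0.292) / (1 − 0.292) = 0.255 / 0.708 ≈ 0.3602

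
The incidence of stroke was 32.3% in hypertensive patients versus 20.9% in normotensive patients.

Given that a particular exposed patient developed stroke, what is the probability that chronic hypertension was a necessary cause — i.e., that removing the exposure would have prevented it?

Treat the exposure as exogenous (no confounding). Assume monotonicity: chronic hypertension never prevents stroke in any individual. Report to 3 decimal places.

p₁ = 0.323, p₀ = 0.209.
Under exogeneity and monotonicity, PN = (p₁ − p₀) / p₁.
PN = (0.323 − 0.209) / 0.323 = 0.114 / 0.323 ≈ 0.3529

PN ≈ 0.353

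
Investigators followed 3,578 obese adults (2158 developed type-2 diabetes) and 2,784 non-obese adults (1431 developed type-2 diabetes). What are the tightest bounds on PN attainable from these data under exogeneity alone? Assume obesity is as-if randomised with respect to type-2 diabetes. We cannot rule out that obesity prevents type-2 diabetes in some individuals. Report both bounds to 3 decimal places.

0.148 ≤ PN ≤ 0.806

p₁ = P(outcome | exposed) = 2158/3578 = 0.60313
p₀ = P(outcome | unexposed) = 1431/2784 = 0.51401
Under exogeneity alone the bounds on PN are max{0,(p₁−p₀)/p₁} ≤ PN ≤ min{1,(1−p₀)/p₁}.
  lower = (p₁ − p₀)/p₁ = 0.089122 / 0.60313 ≈ 0.1478
  upper = min{1, (1 − p₀)/p₁} = 0.48599 / 0.60313 ≈ 0.8058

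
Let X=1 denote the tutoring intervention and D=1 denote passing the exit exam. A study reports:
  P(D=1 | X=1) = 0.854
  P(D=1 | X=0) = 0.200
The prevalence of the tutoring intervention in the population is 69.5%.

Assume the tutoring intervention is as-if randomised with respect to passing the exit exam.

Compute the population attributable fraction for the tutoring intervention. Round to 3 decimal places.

PAF ≈ 0.694

Let p₁ = 0.854, p₀ = 0.2.
Overall risk P(Y=1) = π·p₁ + (1−π)·p₀ = 0.695×0.854 + 0.305×0.2 = 0.65453.
Under exogeneity, PAF = [P(Y=1) − p₀] / P(Y=1).
PAF = (0.65453 − 0.2) / 0.65453 ≈ 0.6944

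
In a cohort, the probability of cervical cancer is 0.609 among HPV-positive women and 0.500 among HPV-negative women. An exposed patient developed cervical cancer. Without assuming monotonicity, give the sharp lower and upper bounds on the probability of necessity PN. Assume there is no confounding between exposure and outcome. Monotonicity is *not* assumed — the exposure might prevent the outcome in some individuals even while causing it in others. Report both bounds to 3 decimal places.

Let p₁ = 0.609, p₀ = 0.5.
Under exogeneity alone the bounds on PN are max{0,(p₁−p₀)/p₁} ≤ PN ≤ min{1,(1−p₀)/p₁}.
  lower = (p₁ − p₀)/p₁ = 0.109 / 0.609 ≈ 0.1790
  upper = min{1, (1 − p₀)/p₁} = 0.5 / 0.609 ≈ 0.8210

0.179 ≤ PN ≤ 0.821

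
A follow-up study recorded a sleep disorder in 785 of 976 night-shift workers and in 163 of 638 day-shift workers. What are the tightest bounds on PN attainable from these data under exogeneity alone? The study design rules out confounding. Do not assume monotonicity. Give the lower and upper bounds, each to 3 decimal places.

p₁ = P(outcome | exposed) = 785/976 = 0.8043
p₀ = P(outcome | unexposed) = 163/638 = 0.25549
Under exogeneity alone the bounds on PN are max{0,(p₁−p₀)/p₁} ≤ PN ≤ min{1,(1−p₀)/p₁}.
  lower = (p₁ − p₀)/p₁ = 0.54882 / 0.8043 ≈ 0.6824
  upper = min{1, (1 − p₀)/p₁} = 0.74451 / 0.8043 ≈ 0.9257

0.682 ≤ PN ≤ 0.926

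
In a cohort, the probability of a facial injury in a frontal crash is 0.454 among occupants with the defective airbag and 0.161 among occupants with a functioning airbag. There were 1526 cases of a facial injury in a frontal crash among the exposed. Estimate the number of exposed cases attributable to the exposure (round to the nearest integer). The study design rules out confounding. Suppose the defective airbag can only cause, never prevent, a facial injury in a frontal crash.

Let p₁ = 0.454, p₀ = 0.161.
PN = (p₁ − p₀)/p₁ = (0.454 − 0.161) / 0.454 ≈ 0.64537.
Attributable cases ≈ PN × (exposed cases) = 0.64537 × 1526 ≈ 984.84.

about 985 cases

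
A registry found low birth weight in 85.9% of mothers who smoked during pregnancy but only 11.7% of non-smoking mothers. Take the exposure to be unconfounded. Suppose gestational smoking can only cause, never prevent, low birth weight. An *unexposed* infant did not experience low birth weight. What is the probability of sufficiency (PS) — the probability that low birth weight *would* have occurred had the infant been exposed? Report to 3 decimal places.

p₁ = 0.859, p₀ = 0.117.
Under exogeneity and monotonicity, PS = (p₁ − p₀) / (1 − p₀).
PS = (0.859 − 0.117) / (1 − 0.117) = 0.742 / 0.883 ≈ 0.8403

PS ≈ 0.840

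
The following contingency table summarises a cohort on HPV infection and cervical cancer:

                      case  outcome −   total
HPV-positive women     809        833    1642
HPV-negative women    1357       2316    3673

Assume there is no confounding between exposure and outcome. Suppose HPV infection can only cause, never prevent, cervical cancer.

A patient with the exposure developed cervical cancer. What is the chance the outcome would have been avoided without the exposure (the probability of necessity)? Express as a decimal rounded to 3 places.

p₁ = P(outcome | exposed) = 809/1642 = 0.49269
p₀ = P(outcome | unexposed) = 1357/3673 = 0.36945
Under exogeneity and monotonicity, PN = (p₁ − p₀)/p₁.
PN = (0.49269 − 0.36945) / 0.49269 ≈ 0.2501

PN ≈ 0.250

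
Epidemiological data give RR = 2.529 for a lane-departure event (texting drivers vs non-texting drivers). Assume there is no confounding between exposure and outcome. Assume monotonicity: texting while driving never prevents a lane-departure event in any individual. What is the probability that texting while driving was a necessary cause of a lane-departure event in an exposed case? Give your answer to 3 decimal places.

Under exogeneity and monotonicity, PN = (RR − 1) / RR = 1 − 1/RR.
PN = (2.529 − 1) / 2.529 = 1.529 / 2.529 ≈ 0.6046

PN ≈ 0.605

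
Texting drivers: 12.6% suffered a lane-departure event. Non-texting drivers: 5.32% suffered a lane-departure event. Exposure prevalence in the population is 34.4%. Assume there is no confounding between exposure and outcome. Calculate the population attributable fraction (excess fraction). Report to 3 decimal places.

PAF ≈ 0.320

p₁ = 0.126, p₀ = 0.0532.
Overall risk P(Y=1) = π·p₁ + (1−π)·p₀ = 0.344×0.126 + 0.656×0.0532 = 0.078243.
Under exogeneity, PAF = [P(Y=1) − p₀] / P(Y=1).
PAF = (0.078243 − 0.0532) / 0.078243 ≈ 0.3201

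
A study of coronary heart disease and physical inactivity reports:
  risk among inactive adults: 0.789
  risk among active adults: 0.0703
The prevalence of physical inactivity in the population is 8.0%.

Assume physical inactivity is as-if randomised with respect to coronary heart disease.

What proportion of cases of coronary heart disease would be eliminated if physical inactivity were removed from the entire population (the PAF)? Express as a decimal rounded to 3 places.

PAF ≈ 0.450

Let p₁ = 0.789, p₀ = 0.0703.
Overall risk P(Y=1) = π·p₁ + (1−π)·p₀ = 0.08×0.789 + 0.92×0.0703 = 0.1278.
Under exogeneity, PAF = [P(Y=1) − p₀] / P(Y=1).
PAF = (0.1278 − 0.0703) / 0.1278 ≈ 0.4499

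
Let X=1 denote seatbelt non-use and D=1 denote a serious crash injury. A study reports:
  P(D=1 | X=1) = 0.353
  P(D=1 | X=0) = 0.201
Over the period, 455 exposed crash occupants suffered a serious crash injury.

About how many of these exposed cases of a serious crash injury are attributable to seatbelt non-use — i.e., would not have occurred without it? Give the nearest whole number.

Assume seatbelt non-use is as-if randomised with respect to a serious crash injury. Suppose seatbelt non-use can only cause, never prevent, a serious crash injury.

Let p₁ = 0.353, p₀ = 0.201.
PN = (p₁ − p₀)/p₁ = (0.353 − 0.201) / 0.353 ≈ 0.43059.
Attributable cases ≈ PN × (exposed cases) = 0.43059 × 455 ≈ 195.92.

about 196 cases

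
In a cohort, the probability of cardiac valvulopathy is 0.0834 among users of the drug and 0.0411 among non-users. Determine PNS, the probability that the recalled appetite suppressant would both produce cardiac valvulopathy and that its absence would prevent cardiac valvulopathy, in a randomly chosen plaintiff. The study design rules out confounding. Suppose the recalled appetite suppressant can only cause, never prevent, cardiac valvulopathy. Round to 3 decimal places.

PNS ≈ 0.042

Let p₁ = 0.0834, p₀ = 0.0411.
Under exogeneity and monotonicity, PNS = p₁ − p₀.
PNS = 0.0834 − 0.0411 = 0.0423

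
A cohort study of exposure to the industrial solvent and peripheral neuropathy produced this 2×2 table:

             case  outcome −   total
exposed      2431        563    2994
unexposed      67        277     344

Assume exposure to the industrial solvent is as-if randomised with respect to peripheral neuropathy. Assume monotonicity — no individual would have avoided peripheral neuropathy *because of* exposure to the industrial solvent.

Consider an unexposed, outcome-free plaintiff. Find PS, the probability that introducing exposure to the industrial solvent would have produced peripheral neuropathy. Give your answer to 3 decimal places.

p₁ = P(outcome | exposed) = 2431/2994 = 0.81196
p₀ = P(outcome | unexposed) = 67/344 = 0.19477
Under exogeneity and monotonicity, PS = (p₁ − p₀)/(1 − p₀).
PS = (0.81196 − 0.19477) / 0.80523 ≈ 0.7665

PS ≈ 0.766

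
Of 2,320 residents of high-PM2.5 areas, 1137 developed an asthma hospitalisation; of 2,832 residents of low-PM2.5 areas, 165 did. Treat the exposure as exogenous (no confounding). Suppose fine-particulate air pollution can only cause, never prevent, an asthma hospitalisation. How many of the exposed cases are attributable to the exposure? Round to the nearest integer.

about 1002 cases

p₁ = P(outcome | exposed) = 1137/2320 = 0.49009
p₀ = P(outcome | unexposed) = 165/2832 = 0.058263
PN = (p₁ − p₀)/p₁ = (0.49009 − 0.058263) / 0.49009 ≈ 0.88112.
Attributable cases ≈ PN × (exposed cases) = 0.88112 × 1137 ≈ 1001.83.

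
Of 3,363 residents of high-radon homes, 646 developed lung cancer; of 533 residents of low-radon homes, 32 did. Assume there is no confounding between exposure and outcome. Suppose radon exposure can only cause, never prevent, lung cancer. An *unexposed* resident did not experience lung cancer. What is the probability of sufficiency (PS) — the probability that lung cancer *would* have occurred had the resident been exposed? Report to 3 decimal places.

p₁ = P(outcome | exposed) = 646/3363 = 0.19209
p₀ = P(outcome | unexposed) = 32/533 = 0.060038
Under exogeneity and monotonicity, PS = (p₁ − p₀) / (1 − p₀).
PS = (0.19209 − 0.060038) / (1 − 0.060038) = 0.13205 / 0.93996 ≈ 0.1405

PS ≈ 0.140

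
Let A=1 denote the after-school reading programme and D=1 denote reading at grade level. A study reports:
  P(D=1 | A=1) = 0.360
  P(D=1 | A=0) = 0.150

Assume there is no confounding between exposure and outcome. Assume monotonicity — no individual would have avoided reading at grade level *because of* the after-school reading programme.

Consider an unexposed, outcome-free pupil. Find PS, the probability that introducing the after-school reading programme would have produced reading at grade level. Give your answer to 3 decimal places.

Let p₁ = 0.36, p₀ = 0.15.
Under exogeneity and monotonicity, PS = (p₁ − p₀) / (1 − p₀).
PS = (0.36 − 0.15) / (1 − 0.15) = 0.21 / 0.85 ≈ 0.2471

PS ≈ 0.247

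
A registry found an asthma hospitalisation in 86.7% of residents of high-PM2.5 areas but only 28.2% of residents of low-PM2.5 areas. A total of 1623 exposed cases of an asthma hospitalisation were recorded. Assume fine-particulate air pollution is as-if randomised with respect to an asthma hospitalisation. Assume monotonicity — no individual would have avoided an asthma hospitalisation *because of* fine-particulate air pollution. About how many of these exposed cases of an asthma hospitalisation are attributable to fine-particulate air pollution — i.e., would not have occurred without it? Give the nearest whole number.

p₁ = 0.867, p₀ = 0.282.
PN = (p₁ − p₀)/p₁ = (0.867 − 0.282) / 0.867 ≈ 0.67474.
Attributable cases ≈ PN × (exposed cases) = 0.67474 × 1623 ≈ 1095.10.

about 1095 cases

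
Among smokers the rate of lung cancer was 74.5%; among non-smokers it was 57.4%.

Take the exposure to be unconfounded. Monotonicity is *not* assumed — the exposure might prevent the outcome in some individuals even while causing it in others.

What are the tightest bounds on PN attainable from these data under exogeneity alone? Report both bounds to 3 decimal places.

p₁ = 0.745, p₀ = 0.574.
Under exogeneity alone the bounds on PN are max{0,(p₁−p₀)/p₁} ≤ PN ≤ min{1,(1−p₀)/p₁}.
  lower = (p₁ − p₀)/p₁ = 0.171 / 0.745 ≈ 0.2295
  upper = min{1, (1 − p₀)/p₁} = 0.426 / 0.745 ≈ 0.5718

0.230 ≤ PN ≤ 0.572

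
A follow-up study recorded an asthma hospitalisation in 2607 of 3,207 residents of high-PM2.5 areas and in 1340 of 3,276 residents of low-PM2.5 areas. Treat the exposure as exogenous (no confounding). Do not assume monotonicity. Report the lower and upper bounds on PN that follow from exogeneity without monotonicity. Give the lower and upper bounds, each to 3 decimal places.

p₁ = P(outcome | exposed) = 2607/3207 = 0.81291
p₀ = P(outcome | unexposed) = 1340/3276 = 0.40904
Under exogeneity alone the bounds on PN are max{0,(p₁−p₀)/p₁} ≤ PN ≤ min{1,(1−p₀)/p₁}.
  lower = (p₁ − p₀)/p₁ = 0.40387 / 0.81291 ≈ 0.4968
  upper = min{1, (1 − p₀)/p₁} = 0.59096 / 0.81291 ≈ 0.7270

0.497 ≤ PN ≤ 0.727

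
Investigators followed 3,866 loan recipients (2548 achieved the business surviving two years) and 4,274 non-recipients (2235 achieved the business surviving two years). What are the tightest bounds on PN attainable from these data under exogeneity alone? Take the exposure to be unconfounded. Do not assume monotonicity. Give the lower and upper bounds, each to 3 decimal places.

p₁ = P(outcome | exposed) = 2548/3866 = 0.65908
p₀ = P(outcome | unexposed) = 2235/4274 = 0.52293
Under exogeneity alone the bounds on PN are max{0,(p₁−p₀)/p₁} ≤ PN ≤ min{1,(1−p₀)/p₁}.
  lower = (p₁ − p₀)/p₁ = 0.13615 / 0.65908 ≈ 0.2066
  upper = min{1, (1 − p₀)/p₁} = 0.47707 / 0.65908 ≈ 0.7238

0.207 ≤ PN ≤ 0.724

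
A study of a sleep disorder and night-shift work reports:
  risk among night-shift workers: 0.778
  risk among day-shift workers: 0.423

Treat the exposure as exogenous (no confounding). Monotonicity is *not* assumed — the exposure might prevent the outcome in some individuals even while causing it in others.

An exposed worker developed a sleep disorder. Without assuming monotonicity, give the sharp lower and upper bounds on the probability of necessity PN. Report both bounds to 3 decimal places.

Let p₁ = 0.778, p₀ = 0.423.
Under exogeneity alone the bounds on PN are max{0,(p₁−p₀)/p₁} ≤ PN ≤ min{1,(1−p₀)/p₁}.
  lower = (p₁ − p₀)/p₁ = 0.355 / 0.778 ≈ 0.4563
  upper = min{1, (1 − p₀)/p₁} = 0.577 / 0.778 ≈ 0.7416

0.456 ≤ PN ≤ 0.742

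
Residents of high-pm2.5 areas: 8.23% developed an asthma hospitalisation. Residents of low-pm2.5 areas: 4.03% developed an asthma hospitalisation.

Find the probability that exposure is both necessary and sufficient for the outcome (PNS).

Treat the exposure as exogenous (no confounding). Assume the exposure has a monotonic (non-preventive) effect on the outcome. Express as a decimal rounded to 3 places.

p₁ = 0.0823, p₀ = 0.0403.
Under exogeneity and monotonicity, PNS = p₁ − p₀.
PNS = 0.0823 − 0.0403 = 0.042

PNS ≈ 0.042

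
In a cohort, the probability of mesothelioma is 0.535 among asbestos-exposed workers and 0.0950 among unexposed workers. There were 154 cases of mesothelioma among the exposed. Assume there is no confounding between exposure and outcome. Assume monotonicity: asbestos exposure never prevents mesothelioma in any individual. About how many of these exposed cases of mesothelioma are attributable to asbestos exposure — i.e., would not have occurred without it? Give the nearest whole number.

about 127 cases

Let p₁ = 0.535, p₀ = 0.095.
PN = (p₁ − p₀)/p₁ = (0.535 − 0.095) / 0.535 ≈ 0.82243.
Attributable cases ≈ PN × (exposed cases) = 0.82243 × 154 ≈ 126.65.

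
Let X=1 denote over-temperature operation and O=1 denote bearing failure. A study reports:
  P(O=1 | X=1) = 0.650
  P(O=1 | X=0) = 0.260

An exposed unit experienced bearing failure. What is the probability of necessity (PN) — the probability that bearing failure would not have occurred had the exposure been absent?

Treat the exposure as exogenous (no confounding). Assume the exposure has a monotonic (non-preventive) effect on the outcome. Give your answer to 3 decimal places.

PN ≈ 0.600

Let p₁ = 0.65, p₀ = 0.26.
Under exogeneity and monotonicity, PN = (p₁ − p₀) / p₁.
PN = (0.65 − 0.26) / 0.65 = 0.39 / 0.65 ≈ 0.6000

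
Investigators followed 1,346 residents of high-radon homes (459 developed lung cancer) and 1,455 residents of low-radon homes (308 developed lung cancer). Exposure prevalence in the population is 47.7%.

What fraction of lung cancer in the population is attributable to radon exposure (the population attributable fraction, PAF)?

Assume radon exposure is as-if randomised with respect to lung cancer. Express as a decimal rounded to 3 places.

PAF ≈ 0.226

p₁ = P(outcome | exposed) = 459/1346 = 0.34101
p₀ = P(outcome | unexposed) = 308/1455 = 0.21168
Overall risk P(Y=1) = π·p₁ + (1−π)·p₀ = 0.477×0.34101 + 0.523×0.21168 = 0.27337.
Under exogeneity, PAF = [P(Y=1) − p₀] / P(Y=1).
PAF = (0.27337 − 0.21168) / 0.27337 ≈ 0.2257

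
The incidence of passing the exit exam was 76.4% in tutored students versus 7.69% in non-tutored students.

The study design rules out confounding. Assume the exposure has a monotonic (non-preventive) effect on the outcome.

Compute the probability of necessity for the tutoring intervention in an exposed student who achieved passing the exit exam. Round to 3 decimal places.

PN ≈ 0.899

p₁ = 0.764, p₀ = 0.0769.
Under exogeneity and monotonicity, PN = (p₁ − p₀) / p₁.
PN = (0.764 − 0.0769) / 0.764 = 0.6871 / 0.764 ≈ 0.8993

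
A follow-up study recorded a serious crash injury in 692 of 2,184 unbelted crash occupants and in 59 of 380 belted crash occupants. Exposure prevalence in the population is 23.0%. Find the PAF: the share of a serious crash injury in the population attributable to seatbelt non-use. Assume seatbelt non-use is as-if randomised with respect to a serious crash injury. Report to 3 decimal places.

PAF ≈ 0.193

p₁ = P(outcome | exposed) = 692/2184 = 0.31685
p₀ = P(outcome | unexposed) = 59/380 = 0.15526
Overall risk P(Y=1) = π·p₁ + (1−π)·p₀ = 0.23×0.31685 + 0.77×0.15526 = 0.19243.
Under exogeneity, PAF = [P(Y=1) − p₀] / P(Y=1).
PAF = (0.19243 − 0.15526) / 0.19243 ≈ 0.1931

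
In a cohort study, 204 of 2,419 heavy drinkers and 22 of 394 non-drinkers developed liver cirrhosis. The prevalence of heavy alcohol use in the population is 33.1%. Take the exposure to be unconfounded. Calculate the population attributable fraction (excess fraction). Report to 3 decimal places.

p₁ = P(outcome | exposed) = 204/2419 = 0.084332
p₀ = P(outcome | unexposed) = 22/394 = 0.055838
Overall risk P(Y=1) = π·p₁ + (1−π)·p₀ = 0.331×0.084332 + 0.669×0.055838 = 0.065269.
Under exogeneity, PAF = [P(Y=1) − p₀] / P(Y=1).
PAF = (0.065269 − 0.055838) / 0.065269 ≈ 0.1445

PAF ≈ 0.145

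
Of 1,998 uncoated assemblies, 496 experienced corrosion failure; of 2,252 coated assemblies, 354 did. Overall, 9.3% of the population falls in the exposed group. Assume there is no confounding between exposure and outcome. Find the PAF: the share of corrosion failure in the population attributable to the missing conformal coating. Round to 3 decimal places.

p₁ = P(outcome | exposed) = 496/1998 = 0.24825
p₀ = P(outcome | unexposed) = 354/2252 = 0.15719
Overall risk P(Y=1) = π·p₁ + (1−π)·p₀ = 0.093×0.24825 + 0.907×0.15719 = 0.16566.
Under exogeneity, PAF = [P(Y=1) − p₀] / P(Y=1).
PAF = (0.16566 − 0.15719) / 0.16566 ≈ 0.0511

PAF ≈ 0.051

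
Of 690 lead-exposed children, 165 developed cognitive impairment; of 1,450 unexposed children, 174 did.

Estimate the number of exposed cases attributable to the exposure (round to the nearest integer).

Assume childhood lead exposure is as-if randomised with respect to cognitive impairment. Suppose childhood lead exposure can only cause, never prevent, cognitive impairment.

about 82 cases

p₁ = P(outcome | exposed) = 165/690 = 0.23913
p₀ = P(outcome | unexposed) = 174/1450 = 0.12
PN = (p₁ − p₀)/p₁ = (0.23913 − 0.12) / 0.23913 ≈ 0.49818.
Attributable cases ≈ PN × (exposed cases) = 0.49818 × 165 ≈ 82.20.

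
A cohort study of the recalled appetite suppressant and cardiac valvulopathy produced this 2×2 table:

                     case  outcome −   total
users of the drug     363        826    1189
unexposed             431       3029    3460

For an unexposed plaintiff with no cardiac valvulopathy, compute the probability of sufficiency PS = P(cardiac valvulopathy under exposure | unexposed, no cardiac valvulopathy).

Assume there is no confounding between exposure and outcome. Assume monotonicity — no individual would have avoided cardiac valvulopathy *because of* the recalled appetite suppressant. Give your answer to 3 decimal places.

p₁ = P(outcome | exposed) = 363/1189 = 0.3053
p₀ = P(outcome | unexposed) = 431/3460 = 0.12457
Under exogeneity and monotonicity, PS = (p₁ − p₀)/(1 − p₀).
PS = (0.3053 − 0.12457) / 0.87543 ≈ 0.2064

PS ≈ 0.206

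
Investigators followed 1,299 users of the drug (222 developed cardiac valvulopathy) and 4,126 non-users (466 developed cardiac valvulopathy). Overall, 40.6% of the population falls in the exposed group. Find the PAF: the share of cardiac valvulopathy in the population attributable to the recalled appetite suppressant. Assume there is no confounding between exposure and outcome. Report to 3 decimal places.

PAF ≈ 0.172

p₁ = P(outcome | exposed) = 222/1299 = 0.1709
p₀ = P(outcome | unexposed) = 466/4126 = 0.11294
Overall risk P(Y=1) = π·p₁ + (1−π)·p₀ = 0.406×0.1709 + 0.594×0.11294 = 0.13647.
Under exogeneity, PAF = [P(Y=1) − p₀] / P(Y=1).
PAF = (0.13647 − 0.11294) / 0.13647 ≈ 0.1724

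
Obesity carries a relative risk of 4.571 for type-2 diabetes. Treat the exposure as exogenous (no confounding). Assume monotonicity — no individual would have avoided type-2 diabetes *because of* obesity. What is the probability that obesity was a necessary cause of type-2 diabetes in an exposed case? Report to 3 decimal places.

Under exogeneity and monotonicity, PN = (RR − 1) / RR = 1 − 1/RR.
PN = (4.571 − 1) / 4.571 = 3.571 / 4.571 ≈ 0.7812

PN ≈ 0.781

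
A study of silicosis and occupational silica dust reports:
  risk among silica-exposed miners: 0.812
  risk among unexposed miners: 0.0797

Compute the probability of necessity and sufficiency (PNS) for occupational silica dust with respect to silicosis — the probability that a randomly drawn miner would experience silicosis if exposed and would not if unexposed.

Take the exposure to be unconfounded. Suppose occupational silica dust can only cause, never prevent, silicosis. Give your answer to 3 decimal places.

Let p₁ = 0.812, p₀ = 0.0797.
Under exogeneity and monotonicity, PNS = p₁ − p₀.
PNS = 0.812 − 0.0797 = 0.7323

PNS ≈ 0.732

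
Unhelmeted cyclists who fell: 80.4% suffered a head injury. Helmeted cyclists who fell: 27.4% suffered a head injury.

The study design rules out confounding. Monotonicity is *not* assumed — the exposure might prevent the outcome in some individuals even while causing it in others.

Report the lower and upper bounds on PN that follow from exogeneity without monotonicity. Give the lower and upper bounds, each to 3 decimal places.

p₁ = 0.804, p₀ = 0.274.
Under exogeneity alone the bounds on PN are max{0,(p₁−p₀)/p₁} ≤ PN ≤ min{1,(1−p₀)/p₁}.
  lower = (p₁ − p₀)/p₁ = 0.53 / 0.804 ≈ 0.6592
  upper = min{1, (1 − p₀)/p₁} = 0.726 / 0.804 ≈ 0.9030

0.659 ≤ PN ≤ 0.903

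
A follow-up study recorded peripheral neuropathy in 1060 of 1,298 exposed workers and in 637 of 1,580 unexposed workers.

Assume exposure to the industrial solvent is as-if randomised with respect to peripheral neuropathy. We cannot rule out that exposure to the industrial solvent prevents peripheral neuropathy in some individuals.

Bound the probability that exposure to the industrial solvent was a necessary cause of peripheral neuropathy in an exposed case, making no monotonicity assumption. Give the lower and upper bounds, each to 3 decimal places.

p₁ = P(outcome | exposed) = 1060/1298 = 0.81664
p₀ = P(outcome | unexposed) = 637/1580 = 0.40316
Under exogeneity alone the bounds on PN are max{0,(p₁−p₀)/p₁} ≤ PN ≤ min{1,(1−p₀)/p₁}.
  lower = (p₁ − p₀)/p₁ = 0.41348 / 0.81664 ≈ 0.5063
  upper = min{1, (1 − p₀)/p₁} = 0.59684 / 0.81664 ≈ 0.7308

0.506 ≤ PN ≤ 0.731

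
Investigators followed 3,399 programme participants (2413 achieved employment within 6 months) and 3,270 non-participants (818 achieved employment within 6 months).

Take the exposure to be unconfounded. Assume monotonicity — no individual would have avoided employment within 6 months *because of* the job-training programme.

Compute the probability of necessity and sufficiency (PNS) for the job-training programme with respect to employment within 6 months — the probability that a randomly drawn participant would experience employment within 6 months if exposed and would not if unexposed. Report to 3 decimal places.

PNS ≈ 0.460

p₁ = P(outcome | exposed) = 2413/3399 = 0.70991
p₀ = P(outcome | unexposed) = 818/3270 = 0.25015
Under exogeneity and monotonicity, PNS = p₁ − p₀.
PNS = 0.70991 − 0.25015 = 0.45976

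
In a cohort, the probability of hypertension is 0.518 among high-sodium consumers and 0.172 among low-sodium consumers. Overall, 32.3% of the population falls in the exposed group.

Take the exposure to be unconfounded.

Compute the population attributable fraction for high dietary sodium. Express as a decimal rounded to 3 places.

Let p₁ = 0.518, p₀ = 0.172.
Overall risk P(Y=1) = π·p₁ + (1−π)·p₀ = 0.323×0.518 + 0.677×0.172 = 0.28376.
Under exogeneity, PAF = [P(Y=1) − p₀] / P(Y=1).
PAF = (0.28376 − 0.172) / 0.28376 ≈ 0.3938

PAF ≈ 0.394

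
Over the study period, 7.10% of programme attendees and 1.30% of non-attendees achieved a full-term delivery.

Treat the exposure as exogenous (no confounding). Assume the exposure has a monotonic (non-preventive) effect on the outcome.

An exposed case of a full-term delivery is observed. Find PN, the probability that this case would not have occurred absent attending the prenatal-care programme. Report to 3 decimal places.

PN ≈ 0.817

p₁ = 0.071, p₀ = 0.013.
Under exogeneity and monotonicity, PN = (p₁ − p₀) / p₁.
PN = (0.071 − 0.013) / 0.071 = 0.058 / 0.071 ≈ 0.8169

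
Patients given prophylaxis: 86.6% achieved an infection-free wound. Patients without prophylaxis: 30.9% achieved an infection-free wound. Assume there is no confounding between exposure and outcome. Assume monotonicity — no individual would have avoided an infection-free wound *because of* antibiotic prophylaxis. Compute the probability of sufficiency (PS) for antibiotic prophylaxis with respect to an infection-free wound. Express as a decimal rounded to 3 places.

PS ≈ 0.806

p₁ = 0.866, p₀ = 0.309.
Under exogeneity and monotonicity, PS = (p₁ − p₀) / (1 − p₀).
PS = (0.866 − 0.309) / (1 − 0.309) = 0.557 / 0.691 ≈ 0.8061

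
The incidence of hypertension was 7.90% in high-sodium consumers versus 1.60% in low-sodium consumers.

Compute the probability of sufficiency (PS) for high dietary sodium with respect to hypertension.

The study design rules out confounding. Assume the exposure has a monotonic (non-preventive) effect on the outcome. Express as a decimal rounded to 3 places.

p₁ = 0.079, p₀ = 0.016.
Under exogeneity and monotonicity, PS = (p₁ − p₀) / (1 − p₀).
PS = (0.079 − 0.016) / (1 − 0.016) = 0.063 / 0.984 ≈ 0.0640

PS ≈ 0.064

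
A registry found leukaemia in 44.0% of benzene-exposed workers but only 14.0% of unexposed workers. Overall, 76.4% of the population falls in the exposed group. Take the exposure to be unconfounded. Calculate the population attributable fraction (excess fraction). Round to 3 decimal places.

p₁ = 0.44, p₀ = 0.14.
Overall risk P(Y=1) = π·p₁ + (1−π)·p₀ = 0.764×0.44 + 0.236×0.14 = 0.3692.
Under exogeneity, PAF = [P(Y=1) − p₀] / P(Y=1).
PAF = (0.3692 − 0.14) / 0.3692 ≈ 0.6208

PAF ≈ 0.621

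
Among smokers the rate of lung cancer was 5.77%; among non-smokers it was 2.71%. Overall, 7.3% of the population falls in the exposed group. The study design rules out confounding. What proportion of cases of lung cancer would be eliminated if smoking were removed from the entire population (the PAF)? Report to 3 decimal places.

PAF ≈ 0.076

p₁ = 0.0577, p₀ = 0.0271.
Overall risk P(Y=1) = π·p₁ + (1−π)·p₀ = 0.073×0.0577 + 0.927×0.0271 = 0.029334.
Under exogeneity, PAF = [P(Y=1) − p₀] / P(Y=1).
PAF = (0.029334 − 0.0271) / 0.029334 ≈ 0.0762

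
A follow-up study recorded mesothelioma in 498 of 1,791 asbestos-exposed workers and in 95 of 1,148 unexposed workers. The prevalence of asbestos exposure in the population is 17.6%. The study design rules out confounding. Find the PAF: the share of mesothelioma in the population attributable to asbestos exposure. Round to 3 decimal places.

PAF ≈ 0.293

p₁ = P(outcome | exposed) = 498/1791 = 0.27806
p₀ = P(outcome | unexposed) = 95/1148 = 0.082753
Overall risk P(Y=1) = π·p₁ + (1−π)·p₀ = 0.176×0.27806 + 0.824×0.082753 = 0.11713.
Under exogeneity, PAF = [P(Y=1) − p₀] / P(Y=1).
PAF = (0.11713 − 0.082753) / 0.11713 ≈ 0.2935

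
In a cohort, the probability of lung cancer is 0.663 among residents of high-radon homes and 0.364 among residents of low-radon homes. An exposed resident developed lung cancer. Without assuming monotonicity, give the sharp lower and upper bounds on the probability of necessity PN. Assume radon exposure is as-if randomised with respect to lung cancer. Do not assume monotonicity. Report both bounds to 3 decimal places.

Let p₁ = 0.663, p₀ = 0.364.
Under exogeneity alone the bounds on PN are max{0,(p₁−p₀)/p₁} ≤ PN ≤ min{1,(1−p₀)/p₁}.
  lower = (p₁ − p₀)/p₁ = 0.299 / 0.663 ≈ 0.4510
  upper = min{1, (1 − p₀)/p₁} = 0.636 / 0.663 ≈ 0.9593

0.451 ≤ PN ≤ 0.959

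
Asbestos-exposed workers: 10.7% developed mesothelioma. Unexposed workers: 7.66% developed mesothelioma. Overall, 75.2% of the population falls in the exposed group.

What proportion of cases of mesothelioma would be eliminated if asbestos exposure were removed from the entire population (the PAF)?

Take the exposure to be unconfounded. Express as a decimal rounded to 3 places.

p₁ = 0.107, p₀ = 0.0766.
Overall risk P(Y=1) = π·p₁ + (1−π)·p₀ = 0.752×0.107 + 0.248×0.0766 = 0.099461.
Under exogeneity, PAF = [P(Y=1) − p₀] / P(Y=1).
PAF = (0.099461 − 0.0766) / 0.099461 ≈ 0.2298

PAF ≈ 0.230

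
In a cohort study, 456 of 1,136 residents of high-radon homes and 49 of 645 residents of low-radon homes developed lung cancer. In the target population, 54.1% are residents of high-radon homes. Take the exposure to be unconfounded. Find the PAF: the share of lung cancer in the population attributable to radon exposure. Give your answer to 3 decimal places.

p₁ = P(outcome | exposed) = 456/1136 = 0.40141
p₀ = P(outcome | unexposed) = 49/645 = 0.075969
Overall risk P(Y=1) = π·p₁ + (1−π)·p₀ = 0.541×0.40141 + 0.459×0.075969 = 0.25203.
Under exogeneity, PAF = [P(Y=1) − p₀] / P(Y=1).
PAF = (0.25203 − 0.075969) / 0.25203 ≈ 0.6986

PAF ≈ 0.699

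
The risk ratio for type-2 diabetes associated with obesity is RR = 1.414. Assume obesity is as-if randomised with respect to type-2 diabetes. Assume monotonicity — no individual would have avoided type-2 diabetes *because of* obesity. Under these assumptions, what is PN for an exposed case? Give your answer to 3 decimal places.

PN ≈ 0.293

Under exogeneity and monotonicity, PN = (RR − 1) / RR = 1 − 1/RR.
PN = (1.414 − 1) / 1.414 = 0.414 / 1.414 ≈ 0.2928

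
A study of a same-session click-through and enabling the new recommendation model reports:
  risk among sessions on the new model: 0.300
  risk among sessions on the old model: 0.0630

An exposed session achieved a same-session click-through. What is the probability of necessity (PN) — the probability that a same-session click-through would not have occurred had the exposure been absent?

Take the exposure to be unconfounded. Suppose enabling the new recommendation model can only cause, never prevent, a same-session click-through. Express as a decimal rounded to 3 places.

PN ≈ 0.790

Let p₁ = 0.3, p₀ = 0.063.
Under exogeneity and monotonicity, PN = (p₁ − p₀) / p₁.
PN = (0.3 − 0.063) / 0.3 = 0.237 / 0.3 ≈ 0.7900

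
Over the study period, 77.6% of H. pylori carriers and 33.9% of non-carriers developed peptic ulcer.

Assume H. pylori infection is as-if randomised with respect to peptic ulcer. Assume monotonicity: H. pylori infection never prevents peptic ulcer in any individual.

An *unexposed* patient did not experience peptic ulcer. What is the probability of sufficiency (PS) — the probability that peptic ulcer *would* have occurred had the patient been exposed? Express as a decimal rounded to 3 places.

p₁ = 0.776, p₀ = 0.339.
Under exogeneity and monotonicity, PS = (p₁ − p₀) / (1 − p₀).
PS = (0.776 − 0.339) / (1 − 0.339) = 0.437 / 0.661 ≈ 0.6611

PS ≈ 0.661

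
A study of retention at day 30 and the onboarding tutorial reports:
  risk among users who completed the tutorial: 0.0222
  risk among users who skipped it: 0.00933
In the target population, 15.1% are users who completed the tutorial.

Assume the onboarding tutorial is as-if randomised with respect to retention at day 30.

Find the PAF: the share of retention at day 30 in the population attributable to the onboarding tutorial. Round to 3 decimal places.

Let p₁ = 0.0222, p₀ = 0.00933.
Overall risk P(Y=1) = π·p₁ + (1−π)·p₀ = 0.151×0.0222 + 0.849×0.00933 = 0.011273.
Under exogeneity, PAF = [P(Y=1) − p₀] / P(Y=1).
PAF = (0.011273 − 0.00933) / 0.011273 ≈ 0.1724

PAF ≈ 0.172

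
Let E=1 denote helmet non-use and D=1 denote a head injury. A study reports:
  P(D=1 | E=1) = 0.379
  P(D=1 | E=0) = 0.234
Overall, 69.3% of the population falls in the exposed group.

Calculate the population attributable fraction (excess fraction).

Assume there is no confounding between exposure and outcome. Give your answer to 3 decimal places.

Let p₁ = 0.379, p₀ = 0.234.
Overall risk P(Y=1) = π·p₁ + (1−π)·p₀ = 0.693×0.379 + 0.307×0.234 = 0.33448.
Under exogeneity, PAF = [P(Y=1) − p₀] / P(Y=1).
PAF = (0.33448 − 0.234) / 0.33448 ≈ 0.3004

PAF ≈ 0.300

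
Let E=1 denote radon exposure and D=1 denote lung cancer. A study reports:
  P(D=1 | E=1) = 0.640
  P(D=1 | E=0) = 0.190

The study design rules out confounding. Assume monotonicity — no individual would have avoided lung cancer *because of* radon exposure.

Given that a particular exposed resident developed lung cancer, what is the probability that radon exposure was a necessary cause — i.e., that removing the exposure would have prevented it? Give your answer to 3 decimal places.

PN ≈ 0.703

Let p₁ = 0.64, p₀ = 0.19.
Under exogeneity and monotonicity, PN = (p₁ − p₀) / p₁.
PN = (0.64 − 0.19) / 0.64 = 0.45 / 0.64 ≈ 0.7031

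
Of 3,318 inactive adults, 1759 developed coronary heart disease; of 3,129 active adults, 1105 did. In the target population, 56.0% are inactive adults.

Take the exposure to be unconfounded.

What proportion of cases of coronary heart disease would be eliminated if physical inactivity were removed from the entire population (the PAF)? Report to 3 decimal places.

PAF ≈ 0.219

p₁ = P(outcome | exposed) = 1759/3318 = 0.53014
p₀ = P(outcome | unexposed) = 1105/3129 = 0.35315
Overall risk P(Y=1) = π·p₁ + (1−π)·p₀ = 0.56×0.53014 + 0.44×0.35315 = 0.45226.
Under exogeneity, PAF = [P(Y=1) − p₀] / P(Y=1).
PAF = (0.45226 − 0.35315) / 0.45226 ≈ 0.2192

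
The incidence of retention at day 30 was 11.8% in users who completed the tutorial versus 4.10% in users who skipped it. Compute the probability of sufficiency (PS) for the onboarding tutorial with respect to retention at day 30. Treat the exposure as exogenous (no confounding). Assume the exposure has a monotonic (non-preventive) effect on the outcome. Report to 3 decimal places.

p₁ = 0.118, p₀ = 0.041.
Under exogeneity and monotonicity, PS = (p₁ − p₀) / (1 − p₀).
PS = (0.118 − 0.041) / (1 − 0.041) = 0.077 / 0.959 ≈ 0.0803

PS ≈ 0.080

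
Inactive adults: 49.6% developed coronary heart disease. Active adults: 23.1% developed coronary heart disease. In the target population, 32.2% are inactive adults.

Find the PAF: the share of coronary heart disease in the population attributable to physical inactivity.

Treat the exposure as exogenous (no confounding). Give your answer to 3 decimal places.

PAF ≈ 0.270

p₁ = 0.496, p₀ = 0.231.
Overall risk P(Y=1) = π·p₁ + (1−π)·p₀ = 0.322×0.496 + 0.678×0.231 = 0.31633.
Under exogeneity, PAF = [P(Y=1) − p₀] / P(Y=1).
PAF = (0.31633 − 0.231) / 0.31633 ≈ 0.2697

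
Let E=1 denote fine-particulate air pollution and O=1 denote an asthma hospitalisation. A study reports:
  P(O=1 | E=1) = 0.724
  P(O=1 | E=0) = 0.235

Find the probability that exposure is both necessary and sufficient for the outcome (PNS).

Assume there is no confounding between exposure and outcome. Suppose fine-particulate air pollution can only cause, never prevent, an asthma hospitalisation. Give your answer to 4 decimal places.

PNS ≈ 0.4890

Let p₁ = 0.724, p₀ = 0.235.
Under exogeneity and monotonicity, PNS = p₁ − p₀.
PNS = 0.724 − 0.235 = 0.489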